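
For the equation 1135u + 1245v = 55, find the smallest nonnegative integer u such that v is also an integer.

gcd(1245, 1135):
  1245 = 1×1135 + 110
  1135 = 10×110 + 35
  110 = 3×35 + 5
  35 = 7×5
so gcd(1245, 1135) = 5.
5 divides 55, so solutions exist.
Back-substitute for Bézout coefficients:
  5 = 110 - 3×35
  ... = 1135×(-34) + 1245×(31)
Scale by 55/5 = 11: (u₀, v₀) = (-374, 341).
General solution: u = -374 + 249t, v = 341 - 227t for integer t.
u ≥ 0: smallest is -374 mod 249 = 124 (at t = 2), with v = -113.

124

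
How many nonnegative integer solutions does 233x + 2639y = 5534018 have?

gcd(2639, 233):
  2639 = 11·233 + 76
  233 = 3·76 + 5
  76 = 15·5 + 1
  5 = 5·1
so gcd(2639, 233) = 1.
Back-substitute for Bézout coefficients:
  1 = 76 - 15·5
  ... = 233·(-521) + 2639·(46)
Scale by 5534018: one solution is (-2883223378, 254564828). Reduce x mod 2639: (238, 2076).
General: x = 238 + 2639t, y = 2076 - 233t.
x ≥ 0 ⇒ t ≥ 0; y ≥ 0 ⇒ t ≤ 8. So t ∈ [0, 8]: 9 solutions.

9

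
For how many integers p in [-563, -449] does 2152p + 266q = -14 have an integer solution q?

gcd(2152, 266) = 2.
By Bézout, 2152*(-11) + 266*(89) = 2.
Particular solution: (77, -623).
General solution: p = 77 + 133t, q = -623 - 1076t for integer t.
-563 ≤ 77 + 133t ≤ -449 gives t ∈ [-4, -4], which is 1 value.

1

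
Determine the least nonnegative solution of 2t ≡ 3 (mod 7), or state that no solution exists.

gcd(7, 2):
  7 = 3·2 + 1
  2 = 2·1
so gcd(7, 2) = 1.
1 divides 3, so solutions exist.
Back-substitute for Bézout coefficients:
  1 = 7 - 3·2
  ... = 2·(-3) + 7·(1)
So 2·(-3) ≡ 1 (mod 7); multiply by 3: t ≡ -9 (mod 7).
Smallest nonnegative: t = -9 mod 7 = 5.

5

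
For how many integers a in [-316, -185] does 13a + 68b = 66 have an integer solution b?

gcd(68, 13):
  68 = 5×13 + 3
  13 = 4×3 + 1
  3 = 3×1
so gcd(68, 13) = 1.
Back-substitute for Bézout coefficients:
  1 = 13 - 4×3
  ... = 13×(21) + 68×(-4)
Scale by 66: particular solution (1386, -264); reduce a mod 68: (26, -4).
General solution: a = 26 + 68t, b = -4 - 13t for integer t.
-316 ≤ 26 + 68t ≤ -185 gives t ∈ [-5, -4], which is 2 values.

2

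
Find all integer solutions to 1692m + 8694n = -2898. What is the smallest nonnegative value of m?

gcd(8694, 1692) = 18.
18 divides -2898, so solutions exist.
By Bézout, 1692·(-149) + 8694·(29) = 18.
Scale by -2898/18 = -161: (m₀, n₀) = (23989, -4669).
General solution: m = 23989 + 483t, n = -4669 - 94t for integer t.
m ≥ 0: smallest is 23989 mod 483 = 322 (at t = -49), with n = -63.

322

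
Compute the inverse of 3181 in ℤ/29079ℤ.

gcd(29079, 3181):
  29079 = 9*3181 + 450
  3181 = 7*450 + 31
  450 = 14*31 + 16
  31 = 1*16 + 15
  16 = 1*15 + 1
  15 = 15*1
so gcd(29079, 3181) = 1.
Back-substitute for Bézout coefficients:
  1 = 16 - 1*15
  ... = 3181*(-1874) + 29079*(205)
So 3181*-1874 ≡ 1 (mod 29079), and -1874 mod 29079 = 27205.

27205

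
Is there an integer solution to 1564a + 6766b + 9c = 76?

yes

gcd(6766, 1564) = 34  (6766 = 4*1564 + 510, 1564 = 3*510 + 34, 510 = 15*34).
gcd(34, 9) = 1.
1 divides 76, so integer solutions exist.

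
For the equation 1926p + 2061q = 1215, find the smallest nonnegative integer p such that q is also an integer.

gcd(2061, 1926):
  2061 = 1·1926 + 135
  1926 = 14·135 + 36
  135 = 3·36 + 27
  36 = 1·27 + 9
  27 = 3·9
so gcd(2061, 1926) = 9.
9 divides 1215, so solutions exist.
Back-substitute for Bézout coefficients:
  9 = 36 - 1·27
  ... = 1926·(61) + 2061·(-57)
Scale by 1215/9 = 135: (p₀, q₀) = (8235, -7695).
General solution: p = 8235 + 229t, q = -7695 - 214t for integer t.
p ≥ 0: smallest is 8235 mod 229 = 220 (at t = -35), with q = -205.

220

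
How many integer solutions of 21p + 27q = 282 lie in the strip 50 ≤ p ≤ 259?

gcd(27, 21) = 3.
By Bézout, 21*(4) + 27*(-3) = 3.
Particular solution: (7, 5).
General solution: p = 7 + 9t, q = 5 - 7t for integer t.
50 ≤ 7 + 9t ≤ 259 gives t ∈ [5, 28], which is 24 values.

24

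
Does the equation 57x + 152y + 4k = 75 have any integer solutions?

gcd(152, 57):
  152 = 2×57 + 38
  57 = 1×38 + 19
  38 = 2×19
so gcd(152, 57) = 19.
gcd(19, 4) = 1.
1 divides 75, so integer solutions exist.

yes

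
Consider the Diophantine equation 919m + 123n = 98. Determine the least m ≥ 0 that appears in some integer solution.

95

gcd(919, 123):
  919 = 7·123 + 58
  123 = 2·58 + 7
  58 = 8·7 + 2
  7 = 3·2 + 1
  2 = 2·1
so gcd(919, 123) = 1.
1 divides 98, so solutions exist.
Back-substitute for Bézout coefficients:
  1 = 7 - 3·2
  ... = 919·(-53) + 123·(396)
Scale by 98/1 = 98: (m₀, n₀) = (-5194, 38808).
General solution: m = -5194 + 123t, n = 38808 - 919t for integer t.
m ≥ 0: smallest is -5194 mod 123 = 95 (at t = 43), with n = -709.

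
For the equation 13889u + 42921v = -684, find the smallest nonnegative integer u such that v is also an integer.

gcd(42921, 13889) = 19  (42921 = 3×13889 + 1254, 13889 = 11×1254 + 95, 1254 = 13×95 + 19, 95 = 5×19).
19 divides -684, so solutions exist.
Back-substituting, 13889×(-445) + 42921×(144) = 19.
Scale by -684/19 = -36: (u₀, v₀) = (16020, -5184).
General solution: u = 16020 + 2259t, v = -5184 - 731t for integer t.
u ≥ 0: smallest is 16020 mod 2259 = 207 (at t = -7), with v = -67.

207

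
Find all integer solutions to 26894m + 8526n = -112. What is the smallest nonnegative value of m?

gcd(26894, 8526):
  26894 = 3·8526 + 1316
  8526 = 6·1316 + 630
  1316 = 2·630 + 56
  630 = 11·56 + 14
  56 = 4·14
so gcd(26894, 8526) = 14.
14 divides -112, so solutions exist.
Back-substitute for Bézout coefficients:
  14 = 630 - 11·56
  ... = 26894·(-149) + 8526·(470)
Scale by -112/14 = -8: (m₀, n₀) = (1192, -3760).
General solution: m = 1192 + 609t, n = -3760 - 1921t for integer t.
m ≥ 0: smallest is 1192 mod 609 = 583 (at t = -1), with n = -1839.

583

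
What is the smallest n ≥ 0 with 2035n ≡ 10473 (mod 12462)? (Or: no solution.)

gcd(12462, 2035) = 1.
1 divides 10473, so solutions exist.
By Bézout, 2035×(-2621) + 12462×(428) = 1.
So 2035×(-2621) ≡ 1 (mod 12462); multiply by 10473: n ≡ -27449733 (mod 12462).
Smallest nonnegative: n = -27449733 mod 12462 = 4053.

4053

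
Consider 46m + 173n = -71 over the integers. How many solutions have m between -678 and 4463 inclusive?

30

gcd(173, 46):
  173 = 3·46 + 35
  46 = 1·35 + 11
  35 = 3·11 + 2
  11 = 5·2 + 1
  2 = 2·1
so gcd(173, 46) = 1.
Back-substitute for Bézout coefficients:
  1 = 11 - 5·2
  ... = 46·(79) + 173·(-21)
Scale by -71: particular solution (-5609, 1491); reduce m mod 173: (100, -27).
General solution: m = 100 + 173t, n = -27 - 46t for integer t.
-678 ≤ 100 + 173t ≤ 4463 gives t ∈ [-4, 25], which is 30 values.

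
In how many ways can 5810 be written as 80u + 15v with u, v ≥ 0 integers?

24

gcd(80, 15) = 5  (80 = 5·15 + 5, 15 = 3·5).
Back-substituting, 80·(1) + 15·(-5) = 5.
Scale by 1162: one solution is (1162, -5810). Reduce u mod 3: (1, 382).
General: u = 1 + 3t, v = 382 - 16t.
u ≥ 0 ⇒ t ≥ 0; v ≥ 0 ⇒ t ≤ 23. So t ∈ [0, 23]: 24 solutions.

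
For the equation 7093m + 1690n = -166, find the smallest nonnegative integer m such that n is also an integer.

gcd(7093, 1690):
  7093 = 4·1690 + 333
  1690 = 5·333 + 25
  333 = 13·25 + 8
  25 = 3·8 + 1
  8 = 8·1
so gcd(7093, 1690) = 1.
1 divides -166, so solutions exist.
Back-substitute for Bézout coefficients:
  1 = 25 - 3·8
  ... = 7093·(-203) + 1690·(852)
Scale by -166/1 = -166: (m₀, n₀) = (33698, -141432).
General solution: m = 33698 + 1690t, n = -141432 - 7093t for integer t.
m ≥ 0: smallest is 33698 mod 1690 = 1588 (at t = -19), with n = -6665.

1588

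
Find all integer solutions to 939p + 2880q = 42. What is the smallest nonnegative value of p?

638

gcd(2880, 939) = 3.
3 divides 42, so solutions exist.
By Bézout, 939×(457) + 2880×(-149) = 3.
Scale by 42/3 = 14: (p₀, q₀) = (6398, -2086).
General solution: p = 6398 + 960t, q = -2086 - 313t for integer t.
p ≥ 0: smallest is 6398 mod 960 = 638 (at t = -6), with q = -208.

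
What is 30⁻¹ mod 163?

gcd(163, 30) = 1.
By Bézout, 30*(-38) + 163*(7) = 1.
So 30*-38 ≡ 1 (mod 163), and -38 mod 163 = 125.

125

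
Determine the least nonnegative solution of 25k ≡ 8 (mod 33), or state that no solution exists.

gcd(33, 25) = 1.
1 divides 8, so solutions exist.
By Bézout, 25·(4) + 33·(-3) = 1.
So 25·(4) ≡ 1 (mod 33); multiply by 8: k ≡ 32 (mod 33).
Smallest nonnegative: k = 32 mod 33 = 32.

32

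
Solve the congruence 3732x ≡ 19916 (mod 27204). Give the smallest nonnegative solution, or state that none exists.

gcd(27204, 3732) = 12.
12 does not divide 19916, so the congruence has no solution.

no solution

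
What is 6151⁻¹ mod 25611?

20677

gcd(25611, 6151):
  25611 = 4×6151 + 1007
  6151 = 6×1007 + 109
  1007 = 9×109 + 26
  109 = 4×26 + 5
  26 = 5×5 + 1
  5 = 5×1
so gcd(25611, 6151) = 1.
Back-substitute for Bézout coefficients:
  1 = 26 - 5×5
  ... = 6151×(-4934) + 25611×(1185)
So 6151×-4934 ≡ 1 (mod 25611), and -4934 mod 25611 = 20677.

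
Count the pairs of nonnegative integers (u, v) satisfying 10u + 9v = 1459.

gcd(10, 9) = 1  (10 = 1*9 + 1, 9 = 9*1).
Back-substituting, 10*(1) + 9*(-1) = 1.
Scale by 1459: one solution is (1459, -1459). Reduce u mod 9: (1, 161).
General: u = 1 + 9t, v = 161 - 10t.
u ≥ 0 ⇒ t ≥ 0; v ≥ 0 ⇒ t ≤ 16. So t ∈ [0, 16]: 17 solutions.

17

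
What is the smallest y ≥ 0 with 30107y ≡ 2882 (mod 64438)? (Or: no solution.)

5460

gcd(64438, 30107) = 11.
11 divides 2882, so solutions exist.
By Bézout, 30107×(-717) + 64438×(335) = 11.
So 30107×(-717) ≡ 11 (mod 64438); multiply by 262: y ≡ -187854 (mod 5858).
Smallest nonnegative: y = -187854 mod 5858 = 5460.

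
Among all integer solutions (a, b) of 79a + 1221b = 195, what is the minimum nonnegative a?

1038

gcd(1221, 79) = 1  (1221 = 15·79 + 36, 79 = 2·36 + 7, 36 = 5·7 + 1, 7 = 7·1).
1 divides 195, so solutions exist.
Back-substituting, 79·(-170) + 1221·(11) = 1.
Scale by 195/1 = 195: (a₀, b₀) = (-33150, 2145).
General solution: a = -33150 + 1221t, b = 2145 - 79t for integer t.
a ≥ 0: smallest is -33150 mod 1221 = 1038 (at t = 28), with b = -67.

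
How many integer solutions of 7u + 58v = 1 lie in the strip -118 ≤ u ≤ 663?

gcd(58, 7):
  58 = 8*7 + 2
  7 = 3*2 + 1
  2 = 2*1
so gcd(58, 7) = 1.
Back-substitute for Bézout coefficients:
  1 = 7 - 3*2
  ... = 7*(25) + 58*(-3)
Scale by 1: particular solution (25, -3); reduce u mod 58: (25, -3).
General solution: u = 25 + 58t, v = -3 - 7t for integer t.
-118 ≤ 25 + 58t ≤ 663 gives t ∈ [-2, 11], which is 14 values.

14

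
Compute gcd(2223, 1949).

gcd(2223, 1949) = 1  (2223 = 1×1949 + 274, 1949 = 7×274 + 31, 274 = 8×31 + 26, 31 = 1×26 + 5, 26 = 5×5 + 1, 5 = 5×1).

1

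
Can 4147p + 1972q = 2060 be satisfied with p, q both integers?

gcd(4147, 1972) = 29  (4147 = 2·1972 + 203, 1972 = 9·203 + 145, 203 = 1·145 + 58, 145 = 2·58 + 29, 58 = 2·29).
29 does not divide 2060 (remainder 1), so no integer solutions.

no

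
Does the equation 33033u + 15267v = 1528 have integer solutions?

gcd(33033, 15267):
  33033 = 2×15267 + 2499
  15267 = 6×2499 + 273
  2499 = 9×273 + 42
  273 = 6×42 + 21
  42 = 2×21
so gcd(33033, 15267) = 21.
21 does not divide 1528 (remainder 16), so no integer solutions.

no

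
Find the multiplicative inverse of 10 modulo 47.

gcd(47, 10) = 1  (47 = 4·10 + 7, 10 = 1·7 + 3, 7 = 2·3 + 1, 3 = 3·1).
Back-substituting, 10·(-14) + 47·(3) = 1.
So 10·-14 ≡ 1 (mod 47), and -14 mod 47 = 33.

33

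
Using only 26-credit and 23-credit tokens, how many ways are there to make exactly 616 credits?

1

Need nonnegative integers with 26j + 23k = 616.
gcd(26, 23) = 1, and 26·(8) + 23·(-9) = 1.
So (j₀, k₀) = (4928, -5544); general j = 4928 + 23t, k = -5544 - 26t.
j ≥ 0 ⇒ t ≥ -214; k ≥ 0 ⇒ t ≤ -214. That's 1 value of t.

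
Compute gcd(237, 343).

1

gcd(343, 237):
  343 = 1×237 + 106
  237 = 2×106 + 25
  106 = 4×25 + 6
  25 = 4×6 + 1
  6 = 6×1
so gcd(343, 237) = 1.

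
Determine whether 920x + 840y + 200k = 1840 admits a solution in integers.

yes

gcd(920, 840):
  920 = 1*840 + 80
  840 = 10*80 + 40
  80 = 2*40
so gcd(920, 840) = 40.
gcd(40, 200) = 40.
40 divides 1840, so integer solutions exist.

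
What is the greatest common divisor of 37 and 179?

1

gcd(179, 37) = 1  (179 = 4×37 + 31, 37 = 1×31 + 6, 31 = 5×6 + 1, 6 = 6×1).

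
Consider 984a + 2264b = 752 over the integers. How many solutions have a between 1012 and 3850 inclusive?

gcd(2264, 984) = 8.
By Bézout, 984·(-23) + 2264·(10) = 8.
Particular solution: (102, -44).
General solution: a = 102 + 283t, b = -44 - 123t for integer t.
1012 ≤ 102 + 283t ≤ 3850 gives t ∈ [4, 13], which is 10 values.

10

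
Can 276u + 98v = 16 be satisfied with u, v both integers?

gcd(276, 98):
  276 = 2×98 + 80
  98 = 1×80 + 18
  80 = 4×18 + 8
  18 = 2×8 + 2
  8 = 4×2
so gcd(276, 98) = 2.
2 divides 16, so integer solutions exist.

yes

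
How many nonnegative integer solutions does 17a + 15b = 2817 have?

11

gcd(17, 15) = 1.
By Bézout, 17×(-7) + 15×(8) = 1.
One solution: (6, 181).
General: a = 6 + 15t, b = 181 - 17t.
a ≥ 0 ⇒ t ≥ 0; b ≥ 0 ⇒ t ≤ 10. So t ∈ [0, 10]: 11 solutions.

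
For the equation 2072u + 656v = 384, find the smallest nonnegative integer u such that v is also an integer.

10

gcd(2072, 656):
  2072 = 3*656 + 104
  656 = 6*104 + 32
  104 = 3*32 + 8
  32 = 4*8
so gcd(2072, 656) = 8.
8 divides 384, so solutions exist.
Back-substitute for Bézout coefficients:
  8 = 104 - 3*32
  ... = 2072*(19) + 656*(-60)
Scale by 384/8 = 48: (u₀, v₀) = (912, -2880).
General solution: u = 912 + 82t, v = -2880 - 259t for integer t.
u ≥ 0: smallest is 912 mod 82 = 10 (at t = -11), with v = -31.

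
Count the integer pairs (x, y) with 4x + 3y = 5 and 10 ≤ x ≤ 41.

11

gcd(4, 3) = 1  (4 = 1*3 + 1, 3 = 3*1).
Back-substituting, 4*(1) + 3*(-1) = 1.
Scale by 5: particular solution (5, -5); reduce x mod 3: (2, -1).
General solution: x = 2 + 3t, y = -1 - 4t for integer t.
10 ≤ 2 + 3t ≤ 41 gives t ∈ [3, 13], which is 11 values.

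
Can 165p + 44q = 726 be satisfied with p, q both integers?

yes

gcd(165, 44):
  165 = 3*44 + 33
  44 = 1*33 + 11
  33 = 3*11
so gcd(165, 44) = 11.
11 divides 726, so integer solutions exist.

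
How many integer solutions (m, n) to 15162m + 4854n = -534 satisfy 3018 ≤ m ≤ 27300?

30

gcd(15162, 4854):
  15162 = 3*4854 + 600
  4854 = 8*600 + 54
  600 = 11*54 + 6
  54 = 9*6
so gcd(15162, 4854) = 6.
Back-substitute for Bézout coefficients:
  6 = 600 - 11*54
  ... = 15162*(89) + 4854*(-278)
Scale by -89: particular solution (-7921, 24742); reduce m mod 809: (169, -528).
General solution: m = 169 + 809t, n = -528 - 2527t for integer t.
3018 ≤ 169 + 809t ≤ 27300 gives t ∈ [4, 33], which is 30 values.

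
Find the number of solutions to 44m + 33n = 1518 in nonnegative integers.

12

gcd(44, 33) = 11.
By Bézout, 44·(1) + 33·(-1) = 11.
One solution: (0, 46).
General: m = 0 + 3t, n = 46 - 4t.
m ≥ 0 ⇒ t ≥ 0; n ≥ 0 ⇒ t ≤ 11. So t ∈ [0, 11]: 12 solutions.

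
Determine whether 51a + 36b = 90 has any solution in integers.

yes

gcd(51, 36) = 3.
3 divides 90, so integer solutions exist.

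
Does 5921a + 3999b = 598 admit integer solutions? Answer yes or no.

gcd(5921, 3999):
  5921 = 1·3999 + 1922
  3999 = 2·1922 + 155
  1922 = 12·155 + 62
  155 = 2·62 + 31
  62 = 2·31
so gcd(5921, 3999) = 31.
31 does not divide 598 (remainder 9), so no integer solutions.

no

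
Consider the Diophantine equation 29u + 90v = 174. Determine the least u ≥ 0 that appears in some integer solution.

6

gcd(90, 29):
  90 = 3×29 + 3
  29 = 9×3 + 2
  3 = 1×2 + 1
  2 = 2×1
so gcd(90, 29) = 1.
1 divides 174, so solutions exist.
Back-substitute for Bézout coefficients:
  1 = 3 - 1×2
  ... = 29×(-31) + 90×(10)
Scale by 174/1 = 174: (u₀, v₀) = (-5394, 1740).
General solution: u = -5394 + 90t, v = 1740 - 29t for integer t.
u ≥ 0: smallest is -5394 mod 90 = 6 (at t = 60), with v = 0.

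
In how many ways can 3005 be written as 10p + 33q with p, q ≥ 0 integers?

9

gcd(33, 10):
  33 = 3×10 + 3
  10 = 3×3 + 1
  3 = 3×1
so gcd(33, 10) = 1.
Back-substitute for Bézout coefficients:
  1 = 10 - 3×3
  ... = 10×(10) + 33×(-3)
Scale by 3005: one solution is (30050, -9015). Reduce p mod 33: (20, 85).
General: p = 20 + 33t, q = 85 - 10t.
p ≥ 0 ⇒ t ≥ 0; q ≥ 0 ⇒ t ≤ 8. So t ∈ [0, 8]: 9 solutions.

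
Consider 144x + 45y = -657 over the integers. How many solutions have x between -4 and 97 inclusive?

21

gcd(144, 45) = 9  (144 = 3×45 + 9, 45 = 5×9).
Back-substituting, 144×(1) + 45×(-3) = 9.
Scale by -73: particular solution (-73, 219); reduce x mod 5: (2, -21).
General solution: x = 2 + 5t, y = -21 - 16t for integer t.
-4 ≤ 2 + 5t ≤ 97 gives t ∈ [-1, 19], which is 21 values.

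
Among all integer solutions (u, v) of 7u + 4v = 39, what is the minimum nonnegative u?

gcd(7, 4):
  7 = 1×4 + 3
  4 = 1×3 + 1
  3 = 3×1
so gcd(7, 4) = 1.
1 divides 39, so solutions exist.
Back-substitute for Bézout coefficients:
  1 = 4 - 1×3
  ... = 7×(-1) + 4×(2)
Scale by 39/1 = 39: (u₀, v₀) = (-39, 78).
General solution: u = -39 + 4t, v = 78 - 7t for integer t.
u ≥ 0: smallest is -39 mod 4 = 1 (at t = 10), with v = 8.

1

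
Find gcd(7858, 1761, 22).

gcd(7858, 1761) = 1  (7858 = 4·1761 + 814, 1761 = 2·814 + 133, 814 = 6·133 + 16, 133 = 8·16 + 5, 16 = 3·5 + 1, 5 = 5·1).
gcd(1, 22) = 1.

1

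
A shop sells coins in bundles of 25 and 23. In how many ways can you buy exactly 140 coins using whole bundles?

Need nonnegative integers with 25j + 23k = 140.
gcd(25, 23) = 1, and 25·(-11) + 23·(12) = 1.
So (j₀, k₀) = (-1540, 1680); general j = -1540 + 23t, k = 1680 - 25t.
j ≥ 0 ⇒ t ≥ 67; k ≥ 0 ⇒ t ≤ 67. That's 1 value of t.

1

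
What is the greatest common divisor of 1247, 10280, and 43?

1

gcd(10280, 1247) = 1.
gcd(1, 43) = 1.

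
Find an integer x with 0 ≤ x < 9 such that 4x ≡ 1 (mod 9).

7

gcd(9, 4) = 1  (9 = 2·4 + 1, 4 = 4·1).
Back-substituting, 4·(-2) + 9·(1) = 1.
So 4·-2 ≡ 1 (mod 9), and -2 mod 9 = 7.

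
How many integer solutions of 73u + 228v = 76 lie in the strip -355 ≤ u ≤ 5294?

gcd(228, 73):
  228 = 3*73 + 9
  73 = 8*9 + 1
  9 = 9*1
so gcd(228, 73) = 1.
Back-substitute for Bézout coefficients:
  1 = 73 - 8*9
  ... = 73*(25) + 228*(-8)
Scale by 76: particular solution (1900, -608); reduce u mod 228: (76, -24).
General solution: u = 76 + 228t, v = -24 - 73t for integer t.
-355 ≤ 76 + 228t ≤ 5294 gives t ∈ [-1, 22], which is 24 values.

24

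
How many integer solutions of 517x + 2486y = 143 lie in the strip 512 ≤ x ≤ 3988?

15

gcd(2486, 517):
  2486 = 4×517 + 418
  517 = 1×418 + 99
  418 = 4×99 + 22
  99 = 4×22 + 11
  22 = 2×11
so gcd(2486, 517) = 11.
Back-substitute for Bézout coefficients:
  11 = 99 - 4×22
  ... = 517×(101) + 2486×(-21)
Scale by 13: particular solution (1313, -273); reduce x mod 226: (183, -38).
General solution: x = 183 + 226t, y = -38 - 47t for integer t.
512 ≤ 183 + 226t ≤ 3988 gives t ∈ [2, 16], which is 15 values.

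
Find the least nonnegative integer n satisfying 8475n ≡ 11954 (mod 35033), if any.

15449

gcd(35033, 8475) = 1.
1 divides 11954, so solutions exist.
By Bézout, 8475·(-8565) + 35033·(2072) = 1.
So 8475·(-8565) ≡ 1 (mod 35033); multiply by 11954: n ≡ -102386010 (mod 35033).
Smallest nonnegative: n = -102386010 mod 35033 = 15449.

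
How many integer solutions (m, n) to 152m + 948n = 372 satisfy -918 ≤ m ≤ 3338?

gcd(948, 152):
  948 = 6*152 + 36
  152 = 4*36 + 8
  36 = 4*8 + 4
  8 = 2*4
so gcd(948, 152) = 4.
Back-substitute for Bézout coefficients:
  4 = 36 - 4*8
  ... = 152*(-106) + 948*(17)
Scale by 93: particular solution (-9858, 1581); reduce m mod 237: (96, -15).
General solution: m = 96 + 237t, n = -15 - 38t for integer t.
-918 ≤ 96 + 237t ≤ 3338 gives t ∈ [-4, 13], which is 18 values.

18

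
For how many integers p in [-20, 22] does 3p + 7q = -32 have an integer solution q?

7

gcd(7, 3):
  7 = 2×3 + 1
  3 = 3×1
so gcd(7, 3) = 1.
Back-substitute for Bézout coefficients:
  1 = 7 - 2×3
  ... = 3×(-2) + 7×(1)
Scale by -32: particular solution (64, -32); reduce p mod 7: (1, -5).
General solution: p = 1 + 7t, q = -5 - 3t for integer t.
-20 ≤ 1 + 7t ≤ 22 gives t ∈ [-3, 3], which is 7 values.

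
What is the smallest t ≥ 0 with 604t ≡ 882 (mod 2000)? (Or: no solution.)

gcd(2000, 604):
  2000 = 3*604 + 188
  604 = 3*188 + 40
  188 = 4*40 + 28
  40 = 1*28 + 12
  28 = 2*12 + 4
  12 = 3*4
so gcd(2000, 604) = 4.
4 does not divide 882, so the congruence has no solution.

no solution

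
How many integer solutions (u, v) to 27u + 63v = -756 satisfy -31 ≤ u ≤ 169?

29

gcd(63, 27):
  63 = 2·27 + 9
  27 = 3·9
so gcd(63, 27) = 9.
Back-substitute for Bézout coefficients:
  9 = 63 - 2·27
  ... = 27·(-2) + 63·(1)
Scale by -84: particular solution (168, -84); reduce u mod 7: (0, -12).
General solution: u = 0 + 7t, v = -12 - 3t for integer t.
-31 ≤ 0 + 7t ≤ 169 gives t ∈ [-4, 24], which is 29 values.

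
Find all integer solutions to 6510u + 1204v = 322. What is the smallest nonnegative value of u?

67

gcd(6510, 1204):
  6510 = 5*1204 + 490
  1204 = 2*490 + 224
  490 = 2*224 + 42
  224 = 5*42 + 14
  42 = 3*14
so gcd(6510, 1204) = 14.
14 divides 322, so solutions exist.
Back-substitute for Bézout coefficients:
  14 = 224 - 5*42
  ... = 6510*(-27) + 1204*(146)
Scale by 322/14 = 23: (u₀, v₀) = (-621, 3358).
General solution: u = -621 + 86t, v = 3358 - 465t for integer t.
u ≥ 0: smallest is -621 mod 86 = 67 (at t = 8), with v = -362.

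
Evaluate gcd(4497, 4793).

gcd(4793, 4497):
  4793 = 1*4497 + 296
  4497 = 15*296 + 57
  296 = 5*57 + 11
  57 = 5*11 + 2
  11 = 5*2 + 1
  2 = 2*1
so gcd(4793, 4497) = 1.

1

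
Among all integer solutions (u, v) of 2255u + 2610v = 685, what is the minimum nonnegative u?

101

gcd(2610, 2255):
  2610 = 1·2255 + 355
  2255 = 6·355 + 125
  355 = 2·125 + 105
  125 = 1·105 + 20
  105 = 5·20 + 5
  20 = 4·5
so gcd(2610, 2255) = 5.
5 divides 685, so solutions exist.
Back-substitute for Bézout coefficients:
  5 = 105 - 5·20
  ... = 2255·(-125) + 2610·(108)
Scale by 685/5 = 137: (u₀, v₀) = (-17125, 14796).
General solution: u = -17125 + 522t, v = 14796 - 451t for integer t.
u ≥ 0: smallest is -17125 mod 522 = 101 (at t = 33), with v = -87.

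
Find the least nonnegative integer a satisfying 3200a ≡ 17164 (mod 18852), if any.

gcd(18852, 3200) = 4  (18852 = 5·3200 + 2852, 3200 = 1·2852 + 348, 2852 = 8·348 + 68, 348 = 5·68 + 8, 68 = 8·8 + 4, 8 = 2·4).
4 divides 17164, so solutions exist.
Back-substituting, 3200·(-2221) + 18852·(377) = 4.
So 3200·(-2221) ≡ 4 (mod 18852); multiply by 4291: a ≡ -9530311 (mod 4713).
Smallest nonnegative: a = -9530311 mod 4713 = 4088.

4088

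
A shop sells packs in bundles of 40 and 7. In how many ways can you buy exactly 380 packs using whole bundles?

Need nonnegative integers with 40j + 7k = 380.
gcd(40, 7) = 1, and 40·(3) + 7·(-17) = 1.
So (j₀, k₀) = (1140, -6460); general j = 1140 + 7t, k = -6460 - 40t.
j ≥ 0 ⇒ t ≥ -162; k ≥ 0 ⇒ t ≤ -162. That's 1 value of t.

1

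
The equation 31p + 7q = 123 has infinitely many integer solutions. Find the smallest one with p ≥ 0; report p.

gcd(31, 7) = 1.
1 divides 123, so solutions exist.
By Bézout, 31*(-2) + 7*(9) = 1.
Scale by 123/1 = 123: (p₀, q₀) = (-246, 1107).
General solution: p = -246 + 7t, q = 1107 - 31t for integer t.
p ≥ 0: smallest is -246 mod 7 = 6 (at t = 36), with q = -9.

6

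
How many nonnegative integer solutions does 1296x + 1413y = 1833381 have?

gcd(1413, 1296) = 9.
By Bézout, 1296×(12) + 1413×(-11) = 9.
One solution: (18, 1281).
General: x = 18 + 157t, y = 1281 - 144t.
x ≥ 0 ⇒ t ≥ 0; y ≥ 0 ⇒ t ≤ 8. So t ∈ [0, 8]: 9 solutions.

9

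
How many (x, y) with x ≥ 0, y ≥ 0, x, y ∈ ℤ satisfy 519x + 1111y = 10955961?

gcd(1111, 519) = 1  (1111 = 2*519 + 73, 519 = 7*73 + 8, 73 = 9*8 + 1, 8 = 8*1).
Back-substituting, 519*(-137) + 1111*(64) = 1.
Scale by 10955961: one solution is (-1500966657, 701181504). Reduce x mod 1111: (1009, 9390).
General: x = 1009 + 1111t, y = 9390 - 519t.
x ≥ 0 ⇒ t ≥ 0; y ≥ 0 ⇒ t ≤ 18. So t ∈ [0, 18]: 19 solutions.

19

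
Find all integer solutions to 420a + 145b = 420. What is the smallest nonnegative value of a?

1

gcd(420, 145) = 5  (420 = 2·145 + 130, 145 = 1·130 + 15, 130 = 8·15 + 10, 15 = 1·10 + 5, 10 = 2·5).
5 divides 420, so solutions exist.
Back-substituting, 420·(-10) + 145·(29) = 5.
Scale by 420/5 = 84: (a₀, b₀) = (-840, 2436).
General solution: a = -840 + 29t, b = 2436 - 84t for integer t.
a ≥ 0: smallest is -840 mod 29 = 1 (at t = 29), with b = 0.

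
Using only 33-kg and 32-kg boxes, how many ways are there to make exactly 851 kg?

Need nonnegative integers with 33j + 32k = 851.
gcd(33, 32) = 1, and 33·(1) + 32·(-1) = 1.
So (j₀, k₀) = (851, -851); general j = 851 + 32t, k = -851 - 33t.
j ≥ 0 ⇒ t ≥ -26; k ≥ 0 ⇒ t ≤ -26. That's 1 value of t.

1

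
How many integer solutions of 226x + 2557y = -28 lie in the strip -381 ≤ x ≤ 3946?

gcd(2557, 226) = 1.
By Bézout, 226·(396) + 2557·(-35) = 1.
Particular solution: (1697, -150).
General solution: x = 1697 + 2557t, y = -150 - 226t for integer t.
-381 ≤ 1697 + 2557t ≤ 3946 gives t ∈ [0, 0], which is 1 value.

1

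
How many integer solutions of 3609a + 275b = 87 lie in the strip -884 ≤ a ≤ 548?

gcd(3609, 275) = 1.
By Bézout, 3609×(89) + 275×(-1168) = 1.
Particular solution: (43, -564).
General solution: a = 43 + 275t, b = -564 - 3609t for integer t.
-884 ≤ 43 + 275t ≤ 548 gives t ∈ [-3, 1], which is 5 values.

5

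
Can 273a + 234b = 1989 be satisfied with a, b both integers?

yes

gcd(273, 234) = 39.
39 divides 1989, so integer solutions exist.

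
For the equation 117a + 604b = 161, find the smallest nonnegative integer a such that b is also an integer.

gcd(604, 117):
  604 = 5×117 + 19
  117 = 6×19 + 3
  19 = 6×3 + 1
  3 = 3×1
so gcd(604, 117) = 1.
1 divides 161, so solutions exist.
Back-substitute for Bézout coefficients:
  1 = 19 - 6×3
  ... = 117×(-191) + 604×(37)
Scale by 161/1 = 161: (a₀, b₀) = (-30751, 5957).
General solution: a = -30751 + 604t, b = 5957 - 117t for integer t.
a ≥ 0: smallest is -30751 mod 604 = 53 (at t = 51), with b = -10.

53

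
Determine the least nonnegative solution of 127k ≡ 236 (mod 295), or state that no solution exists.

gcd(295, 127) = 1  (295 = 2×127 + 41, 127 = 3×41 + 4, 41 = 10×4 + 1, 4 = 4×1).
1 divides 236, so solutions exist.
Back-substituting, 127×(-72) + 295×(31) = 1.
So 127×(-72) ≡ 1 (mod 295); multiply by 236: k ≡ -16992 (mod 295).
Smallest nonnegative: k = -16992 mod 295 = 118.

118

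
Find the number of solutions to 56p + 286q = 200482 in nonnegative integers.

gcd(286, 56):
  286 = 5×56 + 6
  56 = 9×6 + 2
  6 = 3×2
so gcd(286, 56) = 2.
Back-substitute for Bézout coefficients:
  2 = 56 - 9×6
  ... = 56×(46) + 286×(-9)
Scale by 100241: one solution is (4611086, -902169). Reduce p mod 143: (51, 691).
General: p = 51 + 143t, q = 691 - 28t.
p ≥ 0 ⇒ t ≥ 0; q ≥ 0 ⇒ t ≤ 24. So t ∈ [0, 24]: 25 solutions.

25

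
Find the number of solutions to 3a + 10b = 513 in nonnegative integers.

18

gcd(10, 3):
  10 = 3·3 + 1
  3 = 3·1
so gcd(10, 3) = 1.
Back-substitute for Bézout coefficients:
  1 = 10 - 3·3
  ... = 3·(-3) + 10·(1)
Scale by 513: one solution is (-1539, 513). Reduce a mod 10: (1, 51).
General: a = 1 + 10t, b = 51 - 3t.
a ≥ 0 ⇒ t ≥ 0; b ≥ 0 ⇒ t ≤ 17. So t ∈ [0, 17]: 18 solutions.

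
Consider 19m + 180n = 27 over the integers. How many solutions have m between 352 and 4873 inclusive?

25

gcd(180, 19) = 1.
By Bézout, 19×(19) + 180×(-2) = 1.
Particular solution: (153, -16).
General solution: m = 153 + 180t, n = -16 - 19t for integer t.
352 ≤ 153 + 180t ≤ 4873 gives t ∈ [2, 26], which is 25 values.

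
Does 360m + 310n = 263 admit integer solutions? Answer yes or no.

gcd(360, 310):
  360 = 1·310 + 50
  310 = 6·50 + 10
  50 = 5·10
so gcd(360, 310) = 10.
10 does not divide 263 (remainder 3), so no integer solutions.

no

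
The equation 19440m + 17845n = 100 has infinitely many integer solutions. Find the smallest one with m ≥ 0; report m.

gcd(19440, 17845) = 5.
5 divides 100, so solutions exist.
By Bézout, 19440*(1130) + 17845*(-1231) = 5.
Scale by 100/5 = 20: (m₀, n₀) = (22600, -24620).
General solution: m = 22600 + 3569t, n = -24620 - 3888t for integer t.
m ≥ 0: smallest is 22600 mod 3569 = 1186 (at t = -6), with n = -1292.

1186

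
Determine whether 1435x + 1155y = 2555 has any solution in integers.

yes

gcd(1435, 1155) = 35  (1435 = 1×1155 + 280, 1155 = 4×280 + 35, 280 = 8×35).
35 divides 2555, so integer solutions exist.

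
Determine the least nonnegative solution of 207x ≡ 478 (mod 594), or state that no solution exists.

no solution

gcd(594, 207):
  594 = 2·207 + 180
  207 = 1·180 + 27
  180 = 6·27 + 18
  27 = 1·18 + 9
  18 = 2·9
so gcd(594, 207) = 9.
9 does not divide 478, so the congruence has no solution.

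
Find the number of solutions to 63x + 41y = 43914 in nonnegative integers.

17

gcd(63, 41):
  63 = 1×41 + 22
  41 = 1×22 + 19
  22 = 1×19 + 3
  19 = 6×3 + 1
  3 = 3×1
so gcd(63, 41) = 1.
Back-substitute for Bézout coefficients:
  1 = 19 - 6×3
  ... = 63×(-13) + 41×(20)
Scale by 43914: one solution is (-570882, 878280). Reduce x mod 41: (2, 1068).
General: x = 2 + 41t, y = 1068 - 63t.
x ≥ 0 ⇒ t ≥ 0; y ≥ 0 ⇒ t ≤ 16. So t ∈ [0, 16]: 17 solutions.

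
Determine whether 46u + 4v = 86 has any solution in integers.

gcd(46, 4) = 2.
2 divides 86, so integer solutions exist.

yes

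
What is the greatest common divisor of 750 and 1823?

gcd(1823, 750):
  1823 = 2*750 + 323
  750 = 2*323 + 104
  323 = 3*104 + 11
  104 = 9*11 + 5
  11 = 2*5 + 1
  5 = 5*1
so gcd(1823, 750) = 1.

1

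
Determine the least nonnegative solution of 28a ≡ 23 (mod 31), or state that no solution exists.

gcd(31, 28) = 1  (31 = 1*28 + 3, 28 = 9*3 + 1, 3 = 3*1).
1 divides 23, so solutions exist.
Back-substituting, 28*(10) + 31*(-9) = 1.
So 28*(10) ≡ 1 (mod 31); multiply by 23: a ≡ 230 (mod 31).
Smallest nonnegative: a = 230 mod 31 = 13.

13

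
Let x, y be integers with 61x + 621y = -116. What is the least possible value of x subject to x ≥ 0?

49

gcd(621, 61) = 1.
1 divides -116, so solutions exist.
By Bézout, 61×(112) + 621×(-11) = 1.
Scale by -116/1 = -116: (x₀, y₀) = (-12992, 1276).
General solution: x = -12992 + 621t, y = 1276 - 61t for integer t.
x ≥ 0: smallest is -12992 mod 621 = 49 (at t = 21), with y = -5.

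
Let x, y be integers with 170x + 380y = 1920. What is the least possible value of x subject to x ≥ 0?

gcd(380, 170):
  380 = 2·170 + 40
  170 = 4·40 + 10
  40 = 4·10
so gcd(380, 170) = 10.
10 divides 1920, so solutions exist.
Back-substitute for Bézout coefficients:
  10 = 170 - 4·40
  ... = 170·(9) + 380·(-4)
Scale by 1920/10 = 192: (x₀, y₀) = (1728, -768).
General solution: x = 1728 + 38t, y = -768 - 17t for integer t.
x ≥ 0: smallest is 1728 mod 38 = 18 (at t = -45), with y = -3.

18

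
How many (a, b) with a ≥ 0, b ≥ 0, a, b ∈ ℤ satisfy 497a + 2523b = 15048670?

gcd(2523, 497):
  2523 = 5×497 + 38
  497 = 13×38 + 3
  38 = 12×3 + 2
  3 = 1×2 + 1
  2 = 2×1
so gcd(2523, 497) = 1.
Back-substitute for Bézout coefficients:
  1 = 3 - 1×2
  ... = 497×(863) + 2523×(-170)
Scale by 15048670: one solution is (12987002210, -2558273900). Reduce a mod 2523: (998, 5768).
General: a = 998 + 2523t, b = 5768 - 497t.
a ≥ 0 ⇒ t ≥ 0; b ≥ 0 ⇒ t ≤ 11. So t ∈ [0, 11]: 12 solutions.

12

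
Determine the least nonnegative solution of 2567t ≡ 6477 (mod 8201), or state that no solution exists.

gcd(8201, 2567):
  8201 = 3×2567 + 500
  2567 = 5×500 + 67
  500 = 7×67 + 31
  67 = 2×31 + 5
  31 = 6×5 + 1
  5 = 5×1
so gcd(8201, 2567) = 1.
1 divides 6477, so solutions exist.
Back-substitute for Bézout coefficients:
  1 = 31 - 6×5
  ... = 2567×(-1591) + 8201×(498)
So 2567×(-1591) ≡ 1 (mod 8201); multiply by 6477: t ≡ -10304907 (mod 8201).
Smallest nonnegative: t = -10304907 mod 8201 = 3750.

3750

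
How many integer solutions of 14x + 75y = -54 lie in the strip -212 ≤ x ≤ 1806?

27

gcd(75, 14) = 1.
By Bézout, 14·(-16) + 75·(3) = 1.
Particular solution: (39, -8).
General solution: x = 39 + 75t, y = -8 - 14t for integer t.
-212 ≤ 39 + 75t ≤ 1806 gives t ∈ [-3, 23], which is 27 values.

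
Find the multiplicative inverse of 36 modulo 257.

50

gcd(257, 36) = 1  (257 = 7×36 + 5, 36 = 7×5 + 1, 5 = 5×1).
Back-substituting, 36×(50) + 257×(-7) = 1.
So 36×50 ≡ 1 (mod 257), and 50 mod 257 = 50.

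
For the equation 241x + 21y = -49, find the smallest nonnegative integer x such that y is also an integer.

gcd(241, 21):
  241 = 11·21 + 10
  21 = 2·10 + 1
  10 = 10·1
so gcd(241, 21) = 1.
1 divides -49, so solutions exist.
Back-substitute for Bézout coefficients:
  1 = 21 - 2·10
  ... = 241·(-2) + 21·(23)
Scale by -49/1 = -49: (x₀, y₀) = (98, -1127).
General solution: x = 98 + 21t, y = -1127 - 241t for integer t.
x ≥ 0: smallest is 98 mod 21 = 14 (at t = -4), with y = -163.

14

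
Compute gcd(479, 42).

1

gcd(479, 42) = 1  (479 = 11×42 + 17, 42 = 2×17 + 8, 17 = 2×8 + 1, 8 = 8×1).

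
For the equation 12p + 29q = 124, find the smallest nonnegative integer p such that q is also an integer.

20

gcd(29, 12):
  29 = 2*12 + 5
  12 = 2*5 + 2
  5 = 2*2 + 1
  2 = 2*1
so gcd(29, 12) = 1.
1 divides 124, so solutions exist.
Back-substitute for Bézout coefficients:
  1 = 5 - 2*2
  ... = 12*(-12) + 29*(5)
Scale by 124/1 = 124: (p₀, q₀) = (-1488, 620).
General solution: p = -1488 + 29t, q = 620 - 12t for integer t.
p ≥ 0: smallest is -1488 mod 29 = 20 (at t = 52), with q = -4.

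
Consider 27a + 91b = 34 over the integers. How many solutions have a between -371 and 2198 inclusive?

29

gcd(91, 27) = 1.
By Bézout, 27*(27) + 91*(-8) = 1.
Particular solution: (8, -2).
General solution: a = 8 + 91t, b = -2 - 27t for integer t.
-371 ≤ 8 + 91t ≤ 2198 gives t ∈ [-4, 24], which is 29 values.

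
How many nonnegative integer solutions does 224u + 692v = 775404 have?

gcd(692, 224):
  692 = 3*224 + 20
  224 = 11*20 + 4
  20 = 5*4
so gcd(692, 224) = 4.
Back-substitute for Bézout coefficients:
  4 = 224 - 11*20
  ... = 224*(34) + 692*(-11)
Scale by 193851: one solution is (6590934, -2132361). Reduce u mod 173: (153, 1071).
General: u = 153 + 173t, v = 1071 - 56t.
u ≥ 0 ⇒ t ≥ 0; v ≥ 0 ⇒ t ≤ 19. So t ∈ [0, 19]: 20 solutions.

20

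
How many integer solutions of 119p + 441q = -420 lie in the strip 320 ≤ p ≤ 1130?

13

gcd(441, 119):
  441 = 3×119 + 84
  119 = 1×84 + 35
  84 = 2×35 + 14
  35 = 2×14 + 7
  14 = 2×7
so gcd(441, 119) = 7.
Back-substitute for Bézout coefficients:
  7 = 35 - 2×14
  ... = 119×(26) + 441×(-7)
Scale by -60: particular solution (-1560, 420); reduce p mod 63: (15, -5).
General solution: p = 15 + 63t, q = -5 - 17t for integer t.
320 ≤ 15 + 63t ≤ 1130 gives t ∈ [5, 17], which is 13 values.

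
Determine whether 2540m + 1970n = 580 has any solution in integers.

gcd(2540, 1970) = 10  (2540 = 1·1970 + 570, 1970 = 3·570 + 260, 570 = 2·260 + 50, 260 = 5·50 + 10, 50 = 5·10).
10 divides 580, so integer solutions exist.

yes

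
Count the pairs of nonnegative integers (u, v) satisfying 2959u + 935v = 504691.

2

gcd(2959, 935) = 11  (2959 = 3×935 + 154, 935 = 6×154 + 11, 154 = 14×11).
Back-substituting, 2959×(-6) + 935×(19) = 11.
Scale by 45881: one solution is (-275286, 871739). Reduce u mod 85: (29, 448).
General: u = 29 + 85t, v = 448 - 269t.
u ≥ 0 ⇒ t ≥ 0; v ≥ 0 ⇒ t ≤ 1. So t ∈ [0, 1]: 2 solutions.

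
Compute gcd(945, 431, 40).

gcd(945, 431) = 1.
gcd(1, 40) = 1.

1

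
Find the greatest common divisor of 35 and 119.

7

gcd(119, 35):
  119 = 3×35 + 14
  35 = 2×14 + 7
  14 = 2×7
so gcd(119, 35) = 7.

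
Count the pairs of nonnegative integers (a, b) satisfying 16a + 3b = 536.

gcd(16, 3) = 1  (16 = 5×3 + 1, 3 = 3×1).
Back-substituting, 16×(1) + 3×(-5) = 1.
Scale by 536: one solution is (536, -2680). Reduce a mod 3: (2, 168).
General: a = 2 + 3t, b = 168 - 16t.
a ≥ 0 ⇒ t ≥ 0; b ≥ 0 ⇒ t ≤ 10. So t ∈ [0, 10]: 11 solutions.

11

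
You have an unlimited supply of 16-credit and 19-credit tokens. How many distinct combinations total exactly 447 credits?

2

Need nonnegative integers with 16j + 19k = 447.
gcd(16, 19) = 1, and 16·(6) + 19·(-5) = 1.
So (j₀, k₀) = (2682, -2235); general j = 2682 + 19t, k = -2235 - 16t.
j ≥ 0 ⇒ t ≥ -141; k ≥ 0 ⇒ t ≤ -140. That's 2 values of t.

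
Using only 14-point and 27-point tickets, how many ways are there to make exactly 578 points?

1

Need nonnegative integers with 14j + 27k = 578.
gcd(14, 27) = 1, and 14·(2) + 27·(-1) = 1.
So (j₀, k₀) = (1156, -578); general j = 1156 + 27t, k = -578 - 14t.
j ≥ 0 ⇒ t ≥ -42; k ≥ 0 ⇒ t ≤ -42. That's 1 value of t.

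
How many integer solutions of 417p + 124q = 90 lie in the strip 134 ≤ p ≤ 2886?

22

gcd(417, 124):
  417 = 3*124 + 45
  124 = 2*45 + 34
  45 = 1*34 + 11
  34 = 3*11 + 1
  11 = 11*1
so gcd(417, 124) = 1.
Back-substitute for Bézout coefficients:
  1 = 34 - 3*11
  ... = 417*(-11) + 124*(37)
Scale by 90: particular solution (-990, 3330); reduce p mod 124: (2, -6).
General solution: p = 2 + 124t, q = -6 - 417t for integer t.
134 ≤ 2 + 124t ≤ 2886 gives t ∈ [2, 23], which is 22 values.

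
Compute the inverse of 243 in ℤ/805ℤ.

gcd(805, 243):
  805 = 3*243 + 76
  243 = 3*76 + 15
  76 = 5*15 + 1
  15 = 15*1
so gcd(805, 243) = 1.
Back-substitute for Bézout coefficients:
  1 = 76 - 5*15
  ... = 243*(-53) + 805*(16)
So 243*-53 ≡ 1 (mod 805), and -53 mod 805 = 752.

752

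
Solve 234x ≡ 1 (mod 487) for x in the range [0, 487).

410

gcd(487, 234) = 1  (487 = 2×234 + 19, 234 = 12×19 + 6, 19 = 3×6 + 1, 6 = 6×1).
Back-substituting, 234×(-77) + 487×(37) = 1.
So 234×-77 ≡ 1 (mod 487), and -77 mod 487 = 410.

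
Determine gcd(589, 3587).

1

gcd(3587, 589):
  3587 = 6·589 + 53
  589 = 11·53 + 6
  53 = 8·6 + 5
  6 = 1·5 + 1
  5 = 5·1
so gcd(3587, 589) = 1.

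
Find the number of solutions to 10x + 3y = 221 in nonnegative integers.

gcd(10, 3) = 1  (10 = 3*3 + 1, 3 = 3*1).
Back-substituting, 10*(1) + 3*(-3) = 1.
Scale by 221: one solution is (221, -663). Reduce x mod 3: (2, 67).
General: x = 2 + 3t, y = 67 - 10t.
x ≥ 0 ⇒ t ≥ 0; y ≥ 0 ⇒ t ≤ 6. So t ∈ [0, 6]: 7 solutions.

7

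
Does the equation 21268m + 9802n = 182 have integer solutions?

yes

gcd(21268, 9802) = 26.
26 divides 182, so integer solutions exist.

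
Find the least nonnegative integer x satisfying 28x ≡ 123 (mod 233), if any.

gcd(233, 28) = 1.
1 divides 123, so solutions exist.
By Bézout, 28·(25) + 233·(-3) = 1.
So 28·(25) ≡ 1 (mod 233); multiply by 123: x ≡ 3075 (mod 233).
Smallest nonnegative: x = 3075 mod 233 = 46.

46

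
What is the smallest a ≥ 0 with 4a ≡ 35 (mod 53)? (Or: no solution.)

gcd(53, 4) = 1  (53 = 13*4 + 1, 4 = 4*1).
1 divides 35, so solutions exist.
Back-substituting, 4*(-13) + 53*(1) = 1.
So 4*(-13) ≡ 1 (mod 53); multiply by 35: a ≡ -455 (mod 53).
Smallest nonnegative: a = -455 mod 53 = 22.

22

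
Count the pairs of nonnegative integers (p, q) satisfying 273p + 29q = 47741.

gcd(273, 29) = 1  (273 = 9·29 + 12, 29 = 2·12 + 5, 12 = 2·5 + 2, 5 = 2·2 + 1, 2 = 2·1).
Back-substituting, 273·(-12) + 29·(113) = 1.
Scale by 47741: one solution is (-572892, 5394733). Reduce p mod 29: (3, 1618).
General: p = 3 + 29t, q = 1618 - 273t.
p ≥ 0 ⇒ t ≥ 0; q ≥ 0 ⇒ t ≤ 5. So t ∈ [0, 5]: 6 solutions.

6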